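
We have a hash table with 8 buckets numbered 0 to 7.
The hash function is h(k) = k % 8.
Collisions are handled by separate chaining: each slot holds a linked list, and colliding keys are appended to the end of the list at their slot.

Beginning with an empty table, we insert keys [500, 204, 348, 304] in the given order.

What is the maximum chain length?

500 → bucket 4
204 → bucket 4 (collision)
348 → bucket 4 (collision)
304 → bucket 0
Final buckets:
0: 304
1: .
2: .
3: .
4: 500 -> 204 -> 348
5: .
6: .
7: .

3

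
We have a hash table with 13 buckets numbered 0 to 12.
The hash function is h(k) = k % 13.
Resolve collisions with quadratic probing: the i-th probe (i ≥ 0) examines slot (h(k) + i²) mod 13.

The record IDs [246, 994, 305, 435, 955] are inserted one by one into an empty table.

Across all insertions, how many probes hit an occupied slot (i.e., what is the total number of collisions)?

246: h=12 => slot 12
994: h=6 => slot 6
305: h=6, probe 6,7 => slot 7
435: h=6, probe 6,7,10 => slot 10
955: h=6, probe 6,7,10,2 => slot 2
Table: [∅, ∅, 955, ∅, ∅, ∅, 994, 305, ∅, ∅, 435, ∅, 246]

6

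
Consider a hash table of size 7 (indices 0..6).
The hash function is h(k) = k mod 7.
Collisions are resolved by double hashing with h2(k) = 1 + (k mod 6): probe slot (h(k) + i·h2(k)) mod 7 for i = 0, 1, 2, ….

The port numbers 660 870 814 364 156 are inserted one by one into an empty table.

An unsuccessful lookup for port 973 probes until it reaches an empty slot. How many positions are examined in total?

4

Insert 660: h=2, slot 2 empty -> index 2.
Insert 870: h=2, h2=1, slot 2 occupied -> index 3.
Insert 814: h=2, h2=5, slot 2 occupied -> index 0.
Insert 364: h=0, h2=5, slot 0 occupied -> index 5.
Insert 156: h=2, h2=1, slots 2,3 occupied -> index 4.
Table: [814, ., 660, 870, 156, 364, .]
Lookup 973: h=0, h2=2, probe 0,2,4,6 → slot 6 empty, not found.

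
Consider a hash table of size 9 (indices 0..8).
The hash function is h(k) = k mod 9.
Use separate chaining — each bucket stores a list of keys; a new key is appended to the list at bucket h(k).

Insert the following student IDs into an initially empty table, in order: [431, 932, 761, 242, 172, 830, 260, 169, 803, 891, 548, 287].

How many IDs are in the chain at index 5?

2

431 → bucket 8
932 → bucket 5
761 → bucket 5 (collision)
242 → bucket 8 (collision)
172 → bucket 1
830 → bucket 2
260 → bucket 8 (collision)
169 → bucket 7
803 → bucket 2 (collision)
891 → bucket 0
548 → bucket 8 (collision)
287 → bucket 8 (collision)
Final buckets:
0: 891
1: 172
2: 830 -> 803
3: ∅
4: ∅
5: 932 -> 761
6: ∅
7: 169
8: 431 -> 242 -> 260 -> 548 -> 287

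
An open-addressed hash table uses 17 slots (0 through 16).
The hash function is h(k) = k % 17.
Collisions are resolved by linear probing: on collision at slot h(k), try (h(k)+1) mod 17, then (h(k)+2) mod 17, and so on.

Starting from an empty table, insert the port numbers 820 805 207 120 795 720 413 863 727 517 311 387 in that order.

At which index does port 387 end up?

16

820 hashes to 4; slot 4 is free → place at 4.
805 hashes to 6; slot 6 is free → place at 6.
207 hashes to 3; slot 3 is free → place at 3.
120 hashes to 1; slot 1 is free → place at 1.
795 hashes to 13; slot 13 is free → place at 13.
720 hashes to 6; 6 taken → place at 7.
413 hashes to 5; slot 5 is free → place at 5.
863 hashes to 13; 13 taken → place at 14.
727 hashes to 13; 13,14 taken → place at 15.
517 hashes to 7; 7 taken → place at 8.
311 hashes to 5; 5,6,7,8 taken → place at 9.
387 hashes to 13; 13,14,15 taken → place at 16.
Table: [_, 120, _, 207, 820, 413, 805, 720, 517, 311, _, _, _, 795, 863, 727, 387]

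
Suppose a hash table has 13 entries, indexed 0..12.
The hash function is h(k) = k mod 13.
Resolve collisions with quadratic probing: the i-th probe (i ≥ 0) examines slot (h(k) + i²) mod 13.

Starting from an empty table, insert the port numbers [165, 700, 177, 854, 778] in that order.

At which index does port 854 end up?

10

165 hashes to 9; slot 9 is free -> place at 9.
700 hashes to 11; slot 11 is free -> place at 11.
177 hashes to 8; slot 8 is free -> place at 8.
854 hashes to 9; 9 taken -> place at 10.
778 hashes to 11; 11 taken -> place at 12.
Table: [_, _, _, _, _, _, _, _, 177, 165, 854, 700, 778]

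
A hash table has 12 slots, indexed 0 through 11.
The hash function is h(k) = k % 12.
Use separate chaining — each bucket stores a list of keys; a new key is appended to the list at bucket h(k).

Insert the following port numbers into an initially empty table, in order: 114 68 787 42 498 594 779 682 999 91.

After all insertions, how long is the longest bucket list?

114 -> bucket 6
68 -> bucket 8
787 -> bucket 7
42 -> bucket 6 (collision)
498 -> bucket 6 (collision)
594 -> bucket 6 (collision)
779 -> bucket 11
682 -> bucket 10
999 -> bucket 3
91 -> bucket 7 (collision)
Final buckets:
0: _
1: _
2: _
3: 999
4: _
5: _
6: 114 -> 42 -> 498 -> 594
7: 787 -> 91
8: 68
9: _
10: 682
11: 779

4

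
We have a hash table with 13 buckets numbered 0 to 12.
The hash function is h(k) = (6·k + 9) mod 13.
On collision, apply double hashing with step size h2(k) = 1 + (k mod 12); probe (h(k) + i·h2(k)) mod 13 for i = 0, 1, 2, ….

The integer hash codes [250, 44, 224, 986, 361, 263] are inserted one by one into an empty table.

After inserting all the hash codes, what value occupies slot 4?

361

Insert 250: h=1, slot 1 empty -> index 1.
Insert 44: h=0, slot 0 empty -> index 0.
Insert 224: h=1, h2=9, slot 1 occupied -> index 10.
Insert 986: h=10, h2=3, slots 10,0 occupied -> index 3.
Insert 361: h=4, slot 4 empty -> index 4.
Insert 263: h=1, h2=12, slots 1,0 occupied -> index 12.
Table: [44, 250, ∅, 986, 361, ∅, ∅, ∅, ∅, ∅, 224, ∅, 263]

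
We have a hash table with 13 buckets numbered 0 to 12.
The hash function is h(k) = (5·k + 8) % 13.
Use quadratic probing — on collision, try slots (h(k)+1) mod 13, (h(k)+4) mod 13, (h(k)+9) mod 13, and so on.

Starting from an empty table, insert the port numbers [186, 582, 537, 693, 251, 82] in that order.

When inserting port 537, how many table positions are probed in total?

186: h=2 => slot 2
582: h=6 => slot 6
537: h=2, probe 2,3 => slot 3
693: h=2, probe 2,3,6,11 => slot 11
251: h=2, probe 2,3,6,11,5 => slot 5
82: h=2, probe 2,3,6,11,5,1 => slot 1
Table: [., 82, 186, 537, ., 251, 582, ., ., ., ., 693, .]

2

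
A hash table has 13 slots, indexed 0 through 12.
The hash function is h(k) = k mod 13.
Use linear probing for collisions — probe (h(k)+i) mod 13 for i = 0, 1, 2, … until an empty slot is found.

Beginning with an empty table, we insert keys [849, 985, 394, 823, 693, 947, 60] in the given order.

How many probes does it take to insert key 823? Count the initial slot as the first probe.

3

849 hashes to 4; slot 4 is free => place at 4.
985 hashes to 10; slot 10 is free => place at 10.
394 hashes to 4; 4 taken => place at 5.
823 hashes to 4; 4,5 taken => place at 6.
693 hashes to 4; 4,5,6 taken => place at 7.
947 hashes to 11; slot 11 is free => place at 11.
60 hashes to 8; slot 8 is free => place at 8.
Table: [∅, ∅, ∅, ∅, 849, 394, 823, 693, 60, ∅, 985, 947, ∅]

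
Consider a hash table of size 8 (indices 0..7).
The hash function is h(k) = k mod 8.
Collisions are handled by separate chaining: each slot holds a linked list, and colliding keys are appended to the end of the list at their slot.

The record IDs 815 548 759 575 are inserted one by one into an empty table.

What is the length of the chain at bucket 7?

815 → bucket 7
548 → bucket 4
759 → bucket 7 (collision)
575 → bucket 7 (collision)
Final buckets:
0: _
1: _
2: _
3: _
4: 548
5: _
6: _
7: 815 -> 759 -> 575

3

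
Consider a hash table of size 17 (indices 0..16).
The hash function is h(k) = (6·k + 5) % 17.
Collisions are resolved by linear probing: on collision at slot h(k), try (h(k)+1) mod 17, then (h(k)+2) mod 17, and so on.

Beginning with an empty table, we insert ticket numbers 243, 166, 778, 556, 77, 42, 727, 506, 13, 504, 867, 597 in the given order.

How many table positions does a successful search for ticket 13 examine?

7

Insert 243: h=1, slot 1 empty → index 1.
Insert 166: h=15, slot 15 empty → index 15.
Insert 778: h=15, slot 15 occupied → index 16.
Insert 556: h=9, slot 9 empty → index 9.
Insert 77: h=8, slot 8 empty → index 8.
Insert 42: h=2, slot 2 empty → index 2.
Insert 727: h=15, slots 15,16 occupied → index 0.
Insert 506: h=15, slots 15,16,0,1,2 occupied → index 3.
Insert 13: h=15, slots 15,16,0,1,2,3 occupied → index 4.
Insert 504: h=3, slots 3,4 occupied → index 5.
Insert 867: h=5, slot 5 occupied → index 6.
Insert 597: h=0, slots 0,1,2,3,4,5,6 occupied → index 7.
Table: [727, 243, 42, 506, 13, 504, 867, 597, 77, 556, -, -, -, -, -, 166, 778]
Lookup 13: h=15, probe 15,16,0,1,2,3,4 → found at 4.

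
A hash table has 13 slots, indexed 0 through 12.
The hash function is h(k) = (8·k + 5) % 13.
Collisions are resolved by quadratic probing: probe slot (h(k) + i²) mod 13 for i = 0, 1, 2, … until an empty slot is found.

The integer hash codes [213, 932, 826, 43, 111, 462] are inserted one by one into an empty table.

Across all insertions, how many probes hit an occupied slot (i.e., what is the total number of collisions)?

3

213: h=6 => slot 6
932: h=12 => slot 12
826: h=9 => slot 9
43: h=11 => slot 11
111: h=9, probe 9,10 => slot 10
462: h=9, probe 9,10,0 => slot 0
Table: [462, ., ., ., ., ., 213, ., ., 826, 111, 43, 932]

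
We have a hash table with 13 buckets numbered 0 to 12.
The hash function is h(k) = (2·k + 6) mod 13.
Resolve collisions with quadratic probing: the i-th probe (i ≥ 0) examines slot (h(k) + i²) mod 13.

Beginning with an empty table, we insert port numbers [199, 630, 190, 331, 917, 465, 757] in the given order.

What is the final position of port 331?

199: h=1 → slot 1
630: h=5 → slot 5
190: h=9 → slot 9
331: h=5, probe 5,6 → slot 6
917: h=7 → slot 7
465: h=0 → slot 0
757: h=12 → slot 12
Table: [465, 199, ∅, ∅, ∅, 630, 331, 917, ∅, 190, ∅, ∅, 757]

6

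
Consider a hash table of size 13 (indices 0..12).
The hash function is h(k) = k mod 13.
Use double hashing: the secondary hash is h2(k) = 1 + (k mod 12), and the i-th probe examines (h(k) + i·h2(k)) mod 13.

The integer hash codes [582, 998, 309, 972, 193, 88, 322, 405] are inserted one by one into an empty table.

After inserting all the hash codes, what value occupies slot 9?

582: h=10 => slot 10
998: h=10, h2=3, probe 10,0 => slot 0
309: h=10, h2=10, probe 10,7 => slot 7
972: h=10, h2=1, probe 10,11 => slot 11
193: h=11, h2=2, probe 11,0,2 => slot 2
88: h=10, h2=5, probe 10,2,7,12 => slot 12
322: h=10, h2=11, probe 10,8 => slot 8
405: h=2, h2=10, probe 2,12,9 => slot 9
Table: [998, _, 193, _, _, _, _, 309, 322, 405, 582, 972, 88]

405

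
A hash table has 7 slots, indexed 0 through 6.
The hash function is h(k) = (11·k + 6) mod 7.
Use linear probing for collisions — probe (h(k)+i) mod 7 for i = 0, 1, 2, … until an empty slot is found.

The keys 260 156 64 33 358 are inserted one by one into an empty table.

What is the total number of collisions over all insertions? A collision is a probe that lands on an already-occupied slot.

4

260 hashes to 3; slot 3 is free → place at 3.
156 hashes to 0; slot 0 is free → place at 0.
64 hashes to 3; 3 taken → place at 4.
33 hashes to 5; slot 5 is free → place at 5.
358 hashes to 3; 3,4,5 taken → place at 6.
Table: [156, _, _, 260, 64, 33, 358]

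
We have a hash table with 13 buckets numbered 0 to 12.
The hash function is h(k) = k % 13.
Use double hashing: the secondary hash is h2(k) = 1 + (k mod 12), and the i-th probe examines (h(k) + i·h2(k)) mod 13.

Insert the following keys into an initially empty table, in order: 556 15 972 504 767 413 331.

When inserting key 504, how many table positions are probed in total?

Insert 556: h=10, slot 10 empty → index 10.
Insert 15: h=2, slot 2 empty → index 2.
Insert 972: h=10, h2=1, slot 10 occupied → index 11.
Insert 504: h=10, h2=1, slots 10,11 occupied → index 12.
Insert 767: h=0, slot 0 empty → index 0.
Insert 413: h=10, h2=6, slot 10 occupied → index 3.
Insert 331: h=6, slot 6 empty → index 6.
Table: [767, ∅, 15, 413, ∅, ∅, 331, ∅, ∅, ∅, 556, 972, 504]

3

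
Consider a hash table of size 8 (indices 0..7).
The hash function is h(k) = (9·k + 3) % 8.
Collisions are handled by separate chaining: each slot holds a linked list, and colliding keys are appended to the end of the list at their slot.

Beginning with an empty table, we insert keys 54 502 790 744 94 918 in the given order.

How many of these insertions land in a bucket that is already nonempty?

Insert 54: h=1, bucket 1 empty -> new chain.
Insert 502: h=1, bucket 1 nonempty -> append to chain.
Insert 790: h=1, bucket 1 nonempty -> append to chain.
Insert 744: h=3, bucket 3 empty -> new chain.
Insert 94: h=1, bucket 1 nonempty -> append to chain.
Insert 918: h=1, bucket 1 nonempty -> append to chain.
Final buckets:
0: .
1: 54 -> 502 -> 790 -> 94 -> 918
2: .
3: 744
4: .
5: .
6: .
7: .

4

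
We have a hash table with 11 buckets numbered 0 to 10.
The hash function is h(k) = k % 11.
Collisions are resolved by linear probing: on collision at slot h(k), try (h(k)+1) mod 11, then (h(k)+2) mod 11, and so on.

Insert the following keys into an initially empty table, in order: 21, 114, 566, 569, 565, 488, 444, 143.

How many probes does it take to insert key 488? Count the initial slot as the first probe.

21 hashes to 10; slot 10 is free -> place at 10.
114 hashes to 4; slot 4 is free -> place at 4.
566 hashes to 5; slot 5 is free -> place at 5.
569 hashes to 8; slot 8 is free -> place at 8.
565 hashes to 4; 4,5 taken -> place at 6.
488 hashes to 4; 4,5,6 taken -> place at 7.
444 hashes to 4; 4,5,6,7,8 taken -> place at 9.
143 hashes to 0; slot 0 is free -> place at 0.
Table: [143, —, —, —, 114, 566, 565, 488, 569, 444, 21]

4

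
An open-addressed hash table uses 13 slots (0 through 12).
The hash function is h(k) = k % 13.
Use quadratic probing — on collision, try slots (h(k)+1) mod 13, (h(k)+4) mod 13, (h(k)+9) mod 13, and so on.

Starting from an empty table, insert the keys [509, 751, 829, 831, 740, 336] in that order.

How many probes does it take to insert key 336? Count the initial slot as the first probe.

4

509 hashes to 2; slot 2 is free → place at 2.
751 hashes to 10; slot 10 is free → place at 10.
829 hashes to 10; 10 taken → place at 11.
831 hashes to 12; slot 12 is free → place at 12.
740 hashes to 12; 12 taken → place at 0.
336 hashes to 11; 11,12,2 taken → place at 7.
Table: [740, ., 509, ., ., ., ., 336, ., ., 751, 829, 831]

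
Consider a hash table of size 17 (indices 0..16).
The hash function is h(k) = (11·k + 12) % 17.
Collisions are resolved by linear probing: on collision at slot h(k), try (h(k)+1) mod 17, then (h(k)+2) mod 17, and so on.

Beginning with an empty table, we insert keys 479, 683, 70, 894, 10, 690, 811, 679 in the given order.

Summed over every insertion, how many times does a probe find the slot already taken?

4

Insert 479: h=11, slot 11 empty → index 11.
Insert 683: h=11, slot 11 occupied → index 12.
Insert 70: h=0, slot 0 empty → index 0.
Insert 894: h=3, slot 3 empty → index 3.
Insert 10: h=3, slot 3 occupied → index 4.
Insert 690: h=3, slots 3,4 occupied → index 5.
Insert 811: h=8, slot 8 empty → index 8.
Insert 679: h=1, slot 1 empty → index 1.
Table: [70, 679, ., 894, 10, 690, ., ., 811, ., ., 479, 683, ., ., ., .]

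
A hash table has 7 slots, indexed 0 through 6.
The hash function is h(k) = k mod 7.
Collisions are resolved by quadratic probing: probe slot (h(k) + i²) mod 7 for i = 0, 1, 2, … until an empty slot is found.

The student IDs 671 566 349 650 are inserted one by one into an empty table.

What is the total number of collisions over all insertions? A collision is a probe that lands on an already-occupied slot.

Insert 671: h=6, slot 6 empty => index 6.
Insert 566: h=6, slot 6 occupied => index 0.
Insert 349: h=6, slots 6,0 occupied => index 3.
Insert 650: h=6, slots 6,0,3 occupied => index 1.
Table: [566, 650, ., 349, ., ., 671]

6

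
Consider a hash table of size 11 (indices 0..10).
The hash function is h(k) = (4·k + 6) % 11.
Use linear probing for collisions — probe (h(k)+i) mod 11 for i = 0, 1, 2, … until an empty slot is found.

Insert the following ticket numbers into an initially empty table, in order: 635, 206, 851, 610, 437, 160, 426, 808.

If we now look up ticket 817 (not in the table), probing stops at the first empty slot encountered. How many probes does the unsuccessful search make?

635 hashes to 5; slot 5 is free -> place at 5.
206 hashes to 5; 5 taken -> place at 6.
851 hashes to 0; slot 0 is free -> place at 0.
610 hashes to 4; slot 4 is free -> place at 4.
437 hashes to 5; 5,6 taken -> place at 7.
160 hashes to 8; slot 8 is free -> place at 8.
426 hashes to 5; 5,6,7,8 taken -> place at 9.
808 hashes to 4; 4,5,6,7,8,9 taken -> place at 10.
Table: [851, —, —, —, 610, 635, 206, 437, 160, 426, 808]
Lookup 817: h=7, probe 7,8,9,10,0,1 → slot 1 empty, not found.

6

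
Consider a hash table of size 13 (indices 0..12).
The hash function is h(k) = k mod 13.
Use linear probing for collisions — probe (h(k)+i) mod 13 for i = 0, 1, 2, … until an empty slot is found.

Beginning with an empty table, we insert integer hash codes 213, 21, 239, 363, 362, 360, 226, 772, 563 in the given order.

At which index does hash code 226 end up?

213: h=5 => slot 5
21: h=8 => slot 8
239: h=5, probe 5,6 => slot 6
363: h=12 => slot 12
362: h=11 => slot 11
360: h=9 => slot 9
226: h=5, probe 5,6,7 => slot 7
772: h=5, probe 5,6,7,8,9,10 => slot 10
563: h=4 => slot 4
Table: [—, —, —, —, 563, 213, 239, 226, 21, 360, 772, 362, 363]

7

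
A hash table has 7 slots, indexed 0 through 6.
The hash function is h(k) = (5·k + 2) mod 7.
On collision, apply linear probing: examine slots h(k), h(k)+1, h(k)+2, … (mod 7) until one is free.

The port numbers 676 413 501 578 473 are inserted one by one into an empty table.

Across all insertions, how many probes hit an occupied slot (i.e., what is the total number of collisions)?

676 hashes to 1; slot 1 is free → place at 1.
413 hashes to 2; slot 2 is free → place at 2.
501 hashes to 1; 1,2 taken → place at 3.
578 hashes to 1; 1,2,3 taken → place at 4.
473 hashes to 1; 1,2,3,4 taken → place at 5.
Table: [-, 676, 413, 501, 578, 473, -]

9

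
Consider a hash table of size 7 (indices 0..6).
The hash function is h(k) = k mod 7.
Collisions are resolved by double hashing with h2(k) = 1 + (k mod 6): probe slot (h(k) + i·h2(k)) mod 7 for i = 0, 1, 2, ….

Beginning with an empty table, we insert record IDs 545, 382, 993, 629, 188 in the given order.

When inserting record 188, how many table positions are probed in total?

2

Insert 545: h=6, slot 6 empty => index 6.
Insert 382: h=4, slot 4 empty => index 4.
Insert 993: h=6, h2=4, slot 6 occupied => index 3.
Insert 629: h=6, h2=6, slot 6 occupied => index 5.
Insert 188: h=6, h2=3, slot 6 occupied => index 2.
Table: [_, _, 188, 993, 382, 629, 545]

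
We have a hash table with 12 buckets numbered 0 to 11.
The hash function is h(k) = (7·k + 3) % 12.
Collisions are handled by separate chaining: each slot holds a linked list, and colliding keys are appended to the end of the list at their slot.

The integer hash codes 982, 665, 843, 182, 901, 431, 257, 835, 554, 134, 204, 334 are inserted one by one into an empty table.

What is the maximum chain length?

3

982 → bucket 1
665 → bucket 2
843 → bucket 0
182 → bucket 5
901 → bucket 10
431 → bucket 8
257 → bucket 2 (collision)
835 → bucket 4
554 → bucket 5 (collision)
134 → bucket 5 (collision)
204 → bucket 3
334 → bucket 1 (collision)
Final buckets:
0: 843
1: 982 -> 334
2: 665 -> 257
3: 204
4: 835
5: 182 -> 554 -> 134
6: .
7: .
8: 431
9: .
10: 901
11: .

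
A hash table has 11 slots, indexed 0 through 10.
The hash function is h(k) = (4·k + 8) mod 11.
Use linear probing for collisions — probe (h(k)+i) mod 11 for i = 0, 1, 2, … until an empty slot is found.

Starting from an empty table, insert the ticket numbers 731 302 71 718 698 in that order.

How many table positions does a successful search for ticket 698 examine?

5

Insert 731: h=6, slot 6 empty → index 6.
Insert 302: h=6, slot 6 occupied → index 7.
Insert 71: h=6, slots 6,7 occupied → index 8.
Insert 718: h=9, slot 9 empty → index 9.
Insert 698: h=6, slots 6,7,8,9 occupied → index 10.
Table: [∅, ∅, ∅, ∅, ∅, ∅, 731, 302, 71, 718, 698]
Lookup 698: h=6, probe 6,7,8,9,10 → found at 10.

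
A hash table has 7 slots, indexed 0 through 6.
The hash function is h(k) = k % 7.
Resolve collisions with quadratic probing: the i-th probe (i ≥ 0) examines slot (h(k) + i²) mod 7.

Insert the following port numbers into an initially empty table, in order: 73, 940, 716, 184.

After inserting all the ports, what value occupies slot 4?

Insert 73: h=3, slot 3 empty → index 3.
Insert 940: h=2, slot 2 empty → index 2.
Insert 716: h=2, slots 2,3 occupied → index 6.
Insert 184: h=2, slots 2,3,6 occupied → index 4.
Table: [., ., 940, 73, 184, ., 716]

184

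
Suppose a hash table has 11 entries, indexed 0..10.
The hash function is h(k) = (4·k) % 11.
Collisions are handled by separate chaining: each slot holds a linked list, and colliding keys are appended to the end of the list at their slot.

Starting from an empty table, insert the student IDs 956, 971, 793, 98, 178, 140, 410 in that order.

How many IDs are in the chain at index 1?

Insert 956: h=7, bucket 7 empty -> new chain.
Insert 971: h=1, bucket 1 empty -> new chain.
Insert 793: h=4, bucket 4 empty -> new chain.
Insert 98: h=7, bucket 7 nonempty -> append to chain.
Insert 178: h=8, bucket 8 empty -> new chain.
Insert 140: h=10, bucket 10 empty -> new chain.
Insert 410: h=1, bucket 1 nonempty -> append to chain.
Final buckets:
0: —
1: 971 -> 410
2: —
3: —
4: 793
5: —
6: —
7: 956 -> 98
8: 178
9: —
10: 140

2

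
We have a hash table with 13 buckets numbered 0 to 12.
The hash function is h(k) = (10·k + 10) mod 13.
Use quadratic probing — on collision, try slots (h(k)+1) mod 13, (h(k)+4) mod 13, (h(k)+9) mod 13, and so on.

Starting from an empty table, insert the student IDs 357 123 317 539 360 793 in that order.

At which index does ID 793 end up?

357 hashes to 5; slot 5 is free → place at 5.
123 hashes to 5; 5 taken → place at 6.
317 hashes to 8; slot 8 is free → place at 8.
539 hashes to 5; 5,6 taken → place at 9.
360 hashes to 9; 9 taken → place at 10.
793 hashes to 10; 10 taken → place at 11.
Table: [., ., ., ., ., 357, 123, ., 317, 539, 360, 793, .]

11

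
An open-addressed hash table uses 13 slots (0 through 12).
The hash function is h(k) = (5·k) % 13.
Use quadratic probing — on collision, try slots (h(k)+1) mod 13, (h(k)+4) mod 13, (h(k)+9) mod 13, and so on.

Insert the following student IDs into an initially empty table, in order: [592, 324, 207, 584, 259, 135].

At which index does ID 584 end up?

4

592: h=9 -> slot 9
324: h=8 -> slot 8
207: h=8, probe 8,9,12 -> slot 12
584: h=8, probe 8,9,12,4 -> slot 4
259: h=8, probe 8,9,12,4,11 -> slot 11
135: h=12, probe 12,0 -> slot 0
Table: [135, —, —, —, 584, —, —, —, 324, 592, —, 259, 207]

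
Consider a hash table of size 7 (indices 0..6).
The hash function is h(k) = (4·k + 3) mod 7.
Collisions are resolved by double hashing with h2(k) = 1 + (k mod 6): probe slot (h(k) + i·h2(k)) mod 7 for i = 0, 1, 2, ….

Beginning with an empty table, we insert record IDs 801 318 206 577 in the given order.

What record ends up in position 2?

318

801 hashes to 1; slot 1 is free → place at 1.
318 hashes to 1, h2=1; 1 taken → place at 2.
206 hashes to 1, h2=3; 1 taken → place at 4.
577 hashes to 1, h2=2; 1 taken → place at 3.
Table: [-, 801, 318, 577, 206, -, -]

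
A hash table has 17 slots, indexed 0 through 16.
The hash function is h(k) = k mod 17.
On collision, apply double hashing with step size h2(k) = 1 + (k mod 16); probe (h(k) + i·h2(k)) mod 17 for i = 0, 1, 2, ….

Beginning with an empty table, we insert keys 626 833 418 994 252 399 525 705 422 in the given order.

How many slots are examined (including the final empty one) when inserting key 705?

626 hashes to 14; slot 14 is free => place at 14.
833 hashes to 0; slot 0 is free => place at 0.
418 hashes to 10; slot 10 is free => place at 10.
994 hashes to 8; slot 8 is free => place at 8.
252 hashes to 14, h2=13; 14,10 taken => place at 6.
399 hashes to 8, h2=16; 8 taken => place at 7.
525 hashes to 15; slot 15 is free => place at 15.
705 hashes to 8, h2=2; 8,10 taken => place at 12.
422 hashes to 14, h2=7; 14 taken => place at 4.
Table: [833, _, _, _, 422, _, 252, 399, 994, _, 418, _, 705, _, 626, 525, _]

3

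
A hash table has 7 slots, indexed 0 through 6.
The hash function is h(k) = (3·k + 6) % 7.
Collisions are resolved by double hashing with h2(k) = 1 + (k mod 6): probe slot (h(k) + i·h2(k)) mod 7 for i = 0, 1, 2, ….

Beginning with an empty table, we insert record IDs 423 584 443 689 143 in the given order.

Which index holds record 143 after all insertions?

6

Insert 423: h=1, slot 1 empty => index 1.
Insert 584: h=1, h2=3, slot 1 occupied => index 4.
Insert 443: h=5, slot 5 empty => index 5.
Insert 689: h=1, h2=6, slot 1 occupied => index 0.
Insert 143: h=1, h2=6, slots 1,0 occupied => index 6.
Table: [689, 423, -, -, 584, 443, 143]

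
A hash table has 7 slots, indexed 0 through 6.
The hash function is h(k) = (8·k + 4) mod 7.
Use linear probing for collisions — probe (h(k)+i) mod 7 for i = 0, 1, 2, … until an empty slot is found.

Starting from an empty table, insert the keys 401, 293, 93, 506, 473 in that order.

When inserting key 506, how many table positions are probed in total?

401: h=6 → slot 6
293: h=3 → slot 3
93: h=6, probe 6,0 → slot 0
506: h=6, probe 6,0,1 → slot 1
473: h=1, probe 1,2 → slot 2
Table: [93, 506, 473, 293, -, -, 401]

3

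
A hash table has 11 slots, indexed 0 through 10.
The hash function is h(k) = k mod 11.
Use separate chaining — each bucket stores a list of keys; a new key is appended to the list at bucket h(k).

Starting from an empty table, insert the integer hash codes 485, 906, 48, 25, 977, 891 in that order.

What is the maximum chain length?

485 -> bucket 1
906 -> bucket 4
48 -> bucket 4 (collision)
25 -> bucket 3
977 -> bucket 9
891 -> bucket 0
Final buckets:
0: 891
1: 485
2: ∅
3: 25
4: 906 -> 48
5: ∅
6: ∅
7: ∅
8: ∅
9: 977
10: ∅

2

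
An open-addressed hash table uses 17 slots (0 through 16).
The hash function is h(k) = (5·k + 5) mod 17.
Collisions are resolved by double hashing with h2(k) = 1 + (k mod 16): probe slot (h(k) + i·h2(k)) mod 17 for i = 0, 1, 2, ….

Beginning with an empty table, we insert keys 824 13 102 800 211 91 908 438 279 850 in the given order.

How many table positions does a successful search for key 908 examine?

Insert 824: h=11, slot 11 empty -> index 11.
Insert 13: h=2, slot 2 empty -> index 2.
Insert 102: h=5, slot 5 empty -> index 5.
Insert 800: h=10, slot 10 empty -> index 10.
Insert 211: h=6, slot 6 empty -> index 6.
Insert 91: h=1, slot 1 empty -> index 1.
Insert 908: h=6, h2=13, slots 6,2 occupied -> index 15.
Insert 438: h=2, h2=7, slot 2 occupied -> index 9.
Insert 279: h=6, h2=8, slot 6 occupied -> index 14.
Insert 850: h=5, h2=3, slot 5 occupied -> index 8.
Table: [—, 91, 13, —, —, 102, 211, —, 850, 438, 800, 824, —, —, 279, 908, —]
Lookup 908: h=6, h2=13, probe 6,2,15 → found at 15.

3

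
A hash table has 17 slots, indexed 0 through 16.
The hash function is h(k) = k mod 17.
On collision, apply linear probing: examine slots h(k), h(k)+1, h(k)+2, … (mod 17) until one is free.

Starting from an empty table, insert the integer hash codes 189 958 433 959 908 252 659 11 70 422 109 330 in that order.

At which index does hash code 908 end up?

189 hashes to 2; slot 2 is free -> place at 2.
958 hashes to 6; slot 6 is free -> place at 6.
433 hashes to 8; slot 8 is free -> place at 8.
959 hashes to 7; slot 7 is free -> place at 7.
908 hashes to 7; 7,8 taken -> place at 9.
252 hashes to 14; slot 14 is free -> place at 14.
659 hashes to 13; slot 13 is free -> place at 13.
11 hashes to 11; slot 11 is free -> place at 11.
70 hashes to 2; 2 taken -> place at 3.
422 hashes to 14; 14 taken -> place at 15.
109 hashes to 7; 7,8,9 taken -> place at 10.
330 hashes to 7; 7,8,9,10,11 taken -> place at 12.
Table: [_, _, 189, 70, _, _, 958, 959, 433, 908, 109, 11, 330, 659, 252, 422, _]

9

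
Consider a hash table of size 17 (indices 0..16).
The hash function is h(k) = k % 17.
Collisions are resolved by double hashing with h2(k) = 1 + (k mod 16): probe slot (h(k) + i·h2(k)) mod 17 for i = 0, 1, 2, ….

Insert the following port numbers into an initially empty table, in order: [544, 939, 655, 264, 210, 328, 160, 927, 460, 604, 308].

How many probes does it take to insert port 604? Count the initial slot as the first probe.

5

Insert 544: h=0, slot 0 empty -> index 0.
Insert 939: h=4, slot 4 empty -> index 4.
Insert 655: h=9, slot 9 empty -> index 9.
Insert 264: h=9, h2=9, slot 9 occupied -> index 1.
Insert 210: h=6, slot 6 empty -> index 6.
Insert 328: h=5, slot 5 empty -> index 5.
Insert 160: h=7, slot 7 empty -> index 7.
Insert 927: h=9, h2=16, slot 9 occupied -> index 8.
Insert 460: h=1, h2=13, slot 1 occupied -> index 14.
Insert 604: h=9, h2=13, slots 9,5,1,14 occupied -> index 10.
Insert 308: h=2, slot 2 empty -> index 2.
Table: [544, 264, 308, -, 939, 328, 210, 160, 927, 655, 604, -, -, -, 460, -, -]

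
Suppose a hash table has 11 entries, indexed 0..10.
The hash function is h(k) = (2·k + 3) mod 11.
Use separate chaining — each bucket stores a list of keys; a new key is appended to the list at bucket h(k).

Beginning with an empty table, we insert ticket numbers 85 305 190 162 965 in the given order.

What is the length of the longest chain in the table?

4

Insert 85: h=8, bucket 8 empty → new chain.
Insert 305: h=8, bucket 8 nonempty → append to chain.
Insert 190: h=9, bucket 9 empty → new chain.
Insert 162: h=8, bucket 8 nonempty → append to chain.
Insert 965: h=8, bucket 8 nonempty → append to chain.
Final buckets:
0: —
1: —
2: —
3: —
4: —
5: —
6: —
7: —
8: 85 -> 305 -> 162 -> 965
9: 190
10: —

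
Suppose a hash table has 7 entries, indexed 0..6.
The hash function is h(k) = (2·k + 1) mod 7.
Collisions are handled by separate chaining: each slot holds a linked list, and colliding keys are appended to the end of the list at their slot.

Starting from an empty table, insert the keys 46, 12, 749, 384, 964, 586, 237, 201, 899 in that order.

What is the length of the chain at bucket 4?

4

Insert 46: h=2, bucket 2 empty -> new chain.
Insert 12: h=4, bucket 4 empty -> new chain.
Insert 749: h=1, bucket 1 empty -> new chain.
Insert 384: h=6, bucket 6 empty -> new chain.
Insert 964: h=4, bucket 4 nonempty -> append to chain.
Insert 586: h=4, bucket 4 nonempty -> append to chain.
Insert 237: h=6, bucket 6 nonempty -> append to chain.
Insert 201: h=4, bucket 4 nonempty -> append to chain.
Insert 899: h=0, bucket 0 empty -> new chain.
Final buckets:
0: 899
1: 749
2: 46
3: _
4: 12 -> 964 -> 586 -> 201
5: _
6: 384 -> 237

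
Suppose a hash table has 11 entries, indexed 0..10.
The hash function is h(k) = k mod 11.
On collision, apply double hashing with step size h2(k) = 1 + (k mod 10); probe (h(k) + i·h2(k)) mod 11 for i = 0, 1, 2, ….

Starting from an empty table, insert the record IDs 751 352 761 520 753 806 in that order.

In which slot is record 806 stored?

751 hashes to 3; slot 3 is free => place at 3.
352 hashes to 0; slot 0 is free => place at 0.
761 hashes to 2; slot 2 is free => place at 2.
520 hashes to 3, h2=1; 3 taken => place at 4.
753 hashes to 5; slot 5 is free => place at 5.
806 hashes to 3, h2=7; 3 taken => place at 10.
Table: [352, —, 761, 751, 520, 753, —, —, —, —, 806]

10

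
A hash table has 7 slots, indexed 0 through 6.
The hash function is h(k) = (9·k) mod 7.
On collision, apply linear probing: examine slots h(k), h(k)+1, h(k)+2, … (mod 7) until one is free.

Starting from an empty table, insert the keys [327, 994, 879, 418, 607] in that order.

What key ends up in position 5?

327 hashes to 3; slot 3 is free => place at 3.
994 hashes to 0; slot 0 is free => place at 0.
879 hashes to 1; slot 1 is free => place at 1.
418 hashes to 3; 3 taken => place at 4.
607 hashes to 3; 3,4 taken => place at 5.
Table: [994, 879, _, 327, 418, 607, _]

607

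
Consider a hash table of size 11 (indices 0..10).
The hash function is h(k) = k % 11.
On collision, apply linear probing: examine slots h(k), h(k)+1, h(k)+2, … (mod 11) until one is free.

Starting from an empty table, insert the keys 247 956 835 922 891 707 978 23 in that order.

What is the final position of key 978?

2

247: h=5 => slot 5
956: h=10 => slot 10
835: h=10, probe 10,0 => slot 0
922: h=9 => slot 9
891: h=0, probe 0,1 => slot 1
707: h=3 => slot 3
978: h=10, probe 10,0,1,2 => slot 2
23: h=1, probe 1,2,3,4 => slot 4
Table: [835, 891, 978, 707, 23, 247, ∅, ∅, ∅, 922, 956]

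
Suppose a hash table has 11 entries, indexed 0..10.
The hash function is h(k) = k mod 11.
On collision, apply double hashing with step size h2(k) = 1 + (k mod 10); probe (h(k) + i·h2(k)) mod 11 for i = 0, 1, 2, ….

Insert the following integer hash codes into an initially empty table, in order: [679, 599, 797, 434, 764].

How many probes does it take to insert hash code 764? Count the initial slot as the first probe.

Insert 679: h=8, slot 8 empty -> index 8.
Insert 599: h=5, slot 5 empty -> index 5.
Insert 797: h=5, h2=8, slot 5 occupied -> index 2.
Insert 434: h=5, h2=5, slot 5 occupied -> index 10.
Insert 764: h=5, h2=5, slots 5,10 occupied -> index 4.
Table: [-, -, 797, -, 764, 599, -, -, 679, -, 434]

3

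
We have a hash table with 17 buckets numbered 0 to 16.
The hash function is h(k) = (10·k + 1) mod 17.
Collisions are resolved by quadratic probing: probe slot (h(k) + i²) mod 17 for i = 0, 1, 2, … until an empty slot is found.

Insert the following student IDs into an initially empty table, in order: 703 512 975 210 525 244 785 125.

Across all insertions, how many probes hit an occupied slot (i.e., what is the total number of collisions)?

703 hashes to 10; slot 10 is free => place at 10.
512 hashes to 4; slot 4 is free => place at 4.
975 hashes to 10; 10 taken => place at 11.
210 hashes to 10; 10,11 taken => place at 14.
525 hashes to 15; slot 15 is free => place at 15.
244 hashes to 10; 10,11,14 taken => place at 2.
785 hashes to 14; 14,15 taken => place at 1.
125 hashes to 10; 10,11,14,2 taken => place at 9.
Table: [-, 785, 244, -, 512, -, -, -, -, 125, 703, 975, -, -, 210, 525, -]

12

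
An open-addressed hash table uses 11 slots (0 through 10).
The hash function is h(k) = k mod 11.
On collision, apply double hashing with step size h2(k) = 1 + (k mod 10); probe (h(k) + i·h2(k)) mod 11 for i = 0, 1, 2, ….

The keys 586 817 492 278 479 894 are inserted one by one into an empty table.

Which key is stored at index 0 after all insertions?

817

586: h=3 => slot 3
817: h=3, h2=8, probe 3,0 => slot 0
492: h=8 => slot 8
278: h=3, h2=9, probe 3,1 => slot 1
479: h=6 => slot 6
894: h=3, h2=5, probe 3,8,2 => slot 2
Table: [817, 278, 894, 586, —, —, 479, —, 492, —, —]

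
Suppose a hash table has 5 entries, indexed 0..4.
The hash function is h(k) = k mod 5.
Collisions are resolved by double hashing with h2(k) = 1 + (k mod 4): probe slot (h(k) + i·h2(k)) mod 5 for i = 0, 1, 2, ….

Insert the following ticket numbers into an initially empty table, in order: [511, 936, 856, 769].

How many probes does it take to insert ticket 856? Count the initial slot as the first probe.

511 hashes to 1; slot 1 is free -> place at 1.
936 hashes to 1, h2=1; 1 taken -> place at 2.
856 hashes to 1, h2=1; 1,2 taken -> place at 3.
769 hashes to 4; slot 4 is free -> place at 4.
Table: [∅, 511, 936, 856, 769]

3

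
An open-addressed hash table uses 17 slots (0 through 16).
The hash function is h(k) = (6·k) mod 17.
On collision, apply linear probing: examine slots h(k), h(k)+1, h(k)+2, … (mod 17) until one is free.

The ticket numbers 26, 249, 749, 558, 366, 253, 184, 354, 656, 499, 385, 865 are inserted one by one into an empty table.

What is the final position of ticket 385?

7

26: h=3 => slot 3
249: h=15 => slot 15
749: h=6 => slot 6
558: h=16 => slot 16
366: h=3, probe 3,4 => slot 4
253: h=5 => slot 5
184: h=16, probe 16,0 => slot 0
354: h=16, probe 16,0,1 => slot 1
656: h=9 => slot 9
499: h=2 => slot 2
385: h=15, probe 15,16,0,1,2,3,4,5,6,7 => slot 7
865: h=5, probe 5,6,7,8 => slot 8
Table: [184, 354, 499, 26, 366, 253, 749, 385, 865, 656, -, -, -, -, -, 249, 558]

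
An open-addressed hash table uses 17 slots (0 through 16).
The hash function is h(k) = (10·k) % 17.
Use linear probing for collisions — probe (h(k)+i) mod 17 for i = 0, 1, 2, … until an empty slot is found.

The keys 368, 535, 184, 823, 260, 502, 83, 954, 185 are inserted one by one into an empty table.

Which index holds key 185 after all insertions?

15

Insert 368: h=8, slot 8 empty -> index 8.
Insert 535: h=12, slot 12 empty -> index 12.
Insert 184: h=4, slot 4 empty -> index 4.
Insert 823: h=2, slot 2 empty -> index 2.
Insert 260: h=16, slot 16 empty -> index 16.
Insert 502: h=5, slot 5 empty -> index 5.
Insert 83: h=14, slot 14 empty -> index 14.
Insert 954: h=3, slot 3 empty -> index 3.
Insert 185: h=14, slot 14 occupied -> index 15.
Table: [—, —, 823, 954, 184, 502, —, —, 368, —, —, —, 535, —, 83, 185, 260]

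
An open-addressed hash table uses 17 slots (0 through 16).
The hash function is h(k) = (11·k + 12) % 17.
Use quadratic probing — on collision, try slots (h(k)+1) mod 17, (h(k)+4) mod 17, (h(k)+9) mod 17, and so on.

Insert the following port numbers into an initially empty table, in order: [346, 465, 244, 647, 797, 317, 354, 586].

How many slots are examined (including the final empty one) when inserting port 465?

2

Insert 346: h=10, slot 10 empty -> index 10.
Insert 465: h=10, slot 10 occupied -> index 11.
Insert 244: h=10, slots 10,11 occupied -> index 14.
Insert 647: h=6, slot 6 empty -> index 6.
Insert 797: h=7, slot 7 empty -> index 7.
Insert 317: h=14, slot 14 occupied -> index 15.
Insert 354: h=13, slot 13 empty -> index 13.
Insert 586: h=15, slot 15 occupied -> index 16.
Table: [., ., ., ., ., ., 647, 797, ., ., 346, 465, ., 354, 244, 317, 586]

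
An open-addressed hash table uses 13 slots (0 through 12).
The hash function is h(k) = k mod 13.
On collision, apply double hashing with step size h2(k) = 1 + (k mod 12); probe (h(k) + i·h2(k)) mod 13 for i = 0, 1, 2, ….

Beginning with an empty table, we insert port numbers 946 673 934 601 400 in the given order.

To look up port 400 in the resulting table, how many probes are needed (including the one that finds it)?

946: h=10 => slot 10
673: h=10, h2=2, probe 10,12 => slot 12
934: h=11 => slot 11
601: h=3 => slot 3
400: h=10, h2=5, probe 10,2 => slot 2
Table: [—, —, 400, 601, —, —, —, —, —, —, 946, 934, 673]
Lookup 400: h=10, h2=5, probe 10,2 → found at 2.

2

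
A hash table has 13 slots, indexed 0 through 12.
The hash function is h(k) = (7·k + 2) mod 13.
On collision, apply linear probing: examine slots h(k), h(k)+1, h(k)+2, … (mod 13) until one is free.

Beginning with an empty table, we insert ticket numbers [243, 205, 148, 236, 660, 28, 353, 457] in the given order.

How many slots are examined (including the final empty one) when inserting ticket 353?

3

243: h=0 -> slot 0
205: h=7 -> slot 7
148: h=11 -> slot 11
236: h=3 -> slot 3
660: h=7, probe 7,8 -> slot 8
28: h=3, probe 3,4 -> slot 4
353: h=3, probe 3,4,5 -> slot 5
457: h=3, probe 3,4,5,6 -> slot 6
Table: [243, —, —, 236, 28, 353, 457, 205, 660, —, —, 148, —]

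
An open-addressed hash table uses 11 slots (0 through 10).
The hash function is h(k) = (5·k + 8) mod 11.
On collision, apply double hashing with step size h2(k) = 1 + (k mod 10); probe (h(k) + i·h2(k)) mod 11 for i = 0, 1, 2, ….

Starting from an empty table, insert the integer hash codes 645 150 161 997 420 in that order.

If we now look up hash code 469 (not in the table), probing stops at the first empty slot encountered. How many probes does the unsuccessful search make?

Insert 645: h=10, slot 10 empty -> index 10.
Insert 150: h=10, h2=1, slot 10 occupied -> index 0.
Insert 161: h=10, h2=2, slot 10 occupied -> index 1.
Insert 997: h=10, h2=8, slot 10 occupied -> index 7.
Insert 420: h=7, h2=1, slot 7 occupied -> index 8.
Table: [150, 161, —, —, —, —, —, 997, 420, —, 645]
Lookup 469: h=10, h2=10, probe 10,9 → slot 9 empty, not found.

2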